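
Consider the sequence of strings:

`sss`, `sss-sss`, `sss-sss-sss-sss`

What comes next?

s(k+1) = s(k)·-·s(k) — each term doubles the last with '-' between the halves.
So the next term is two copies of sss-sss-sss-sss with '-' between the halves.

sss-sss-sss-sss-sss-sss-sss-sss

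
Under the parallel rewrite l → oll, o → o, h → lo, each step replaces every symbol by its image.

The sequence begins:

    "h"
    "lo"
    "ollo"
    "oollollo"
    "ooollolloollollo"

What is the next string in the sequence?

Applying the rule to each of the 16 symbols of ooollolloollollo gives the pieces o o o oll oll o oll oll o o oll oll o oll oll o, which concatenate to the answer.

oooollolloollollooollolloollollo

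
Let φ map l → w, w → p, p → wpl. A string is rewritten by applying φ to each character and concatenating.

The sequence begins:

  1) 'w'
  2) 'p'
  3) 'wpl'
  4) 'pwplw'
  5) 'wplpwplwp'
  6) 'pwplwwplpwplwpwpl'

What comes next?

wplpwplwppwplwwplpwplwpwplpwplw

Applying the rule to each of the 17 symbols of pwplwwplpwplwpwpl gives the pieces wpl p wpl w p p wpl w wpl p wpl w p wpl p wpl w, which concatenate to the answer.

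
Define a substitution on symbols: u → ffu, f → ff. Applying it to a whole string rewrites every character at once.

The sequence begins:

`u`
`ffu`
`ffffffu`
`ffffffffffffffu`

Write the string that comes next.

Rewriting the 15 symbols of ffffffffffffffu one by one yields ff ff ff ff ff ff ff ff ff ff ff ff ff ff ffu; concatenated:

ffffffffffffffffffffffffffffffu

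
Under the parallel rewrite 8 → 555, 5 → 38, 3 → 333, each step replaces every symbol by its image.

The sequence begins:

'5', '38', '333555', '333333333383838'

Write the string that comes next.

333333333333333333333333333333555333555333555

Replace each of the 15 characters of 333333333383838 in place — 333 333 333 333 333 333 333 333 333 333 555 333 555 333 555 — and concatenate.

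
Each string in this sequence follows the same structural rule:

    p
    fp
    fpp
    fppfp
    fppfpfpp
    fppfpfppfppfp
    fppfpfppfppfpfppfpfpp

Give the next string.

This is a Fibonacci-style word recurrence s(k) = s(k−1)·s(k−2): e.g. fp·p = fpp.
The next term joins fppfpfppfppfpfppfpfpp and fppfpfppfppfp.

fppfpfppfppfpfppfpfppfppfpfppfppfp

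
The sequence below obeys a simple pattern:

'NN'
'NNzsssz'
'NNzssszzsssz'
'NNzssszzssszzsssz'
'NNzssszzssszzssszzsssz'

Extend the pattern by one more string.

The strings grow by a fixed suffix zsssz each time.
One more step from NNzssszzssszzssszzsssz gives the answer.

NNzssszzssszzssszzssszzsssz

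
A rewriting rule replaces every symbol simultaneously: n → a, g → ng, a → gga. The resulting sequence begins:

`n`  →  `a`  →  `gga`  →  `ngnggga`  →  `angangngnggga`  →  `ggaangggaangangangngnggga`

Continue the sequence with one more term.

Replace each of the 25 characters of ggaangggaangangangngnggga in place — ng ng gga gga a ng ng ng gga gga a ng gga a ng gga a ng a ng a ng ng ng gga — and concatenate.

ngngggaggaangngngggaggaangggaangggaangangangngnggga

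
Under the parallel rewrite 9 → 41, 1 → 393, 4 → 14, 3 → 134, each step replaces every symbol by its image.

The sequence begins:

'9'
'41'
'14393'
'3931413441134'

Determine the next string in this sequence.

Rewriting the 13 symbols of 3931413441134 one by one yields 134 41 134 393 14 393 134 14 14 393 393 134 14; concatenated:

1344113439314393134141439339313414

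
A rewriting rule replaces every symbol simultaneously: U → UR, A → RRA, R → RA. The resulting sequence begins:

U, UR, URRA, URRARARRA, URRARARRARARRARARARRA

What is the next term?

URRARARRARARRARARARRARARRARARARRARARRARARRARARARRA

Applying the rule to each of the 21 symbols of URRARARRARARRARARARRA gives the pieces UR RA RA RRA RA RRA RA RA RRA RA RRA RA RA RRA RA RRA RA RRA RA RA RRA, which concatenate to the answer.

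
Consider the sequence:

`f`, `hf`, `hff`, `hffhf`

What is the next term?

hffhfhff

Each term (from the third on) is the previous term followed by the one before it: term 3 = hf·f = hff.
So term 5 is hffhf·hff.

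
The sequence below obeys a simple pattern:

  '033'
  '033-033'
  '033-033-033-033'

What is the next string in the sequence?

Every step duplicates the string with '-' between the halves.
So the next term is two copies of 033-033-033-033 with '-' between the halves.

033-033-033-033-033-033-033-033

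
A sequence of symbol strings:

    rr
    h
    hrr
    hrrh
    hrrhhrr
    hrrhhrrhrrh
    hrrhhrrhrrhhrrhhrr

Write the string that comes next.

From term 3 onward, concatenate the last term with the second-to-last: h·rr = hrr, hrr·h = hrrh, …
Continuing: hrrhhrrhrrhhrrhhrr · hrrhhrrhrrh gives term 8.

hrrhhrrhrrhhrrhhrrhrrhhrrhrrh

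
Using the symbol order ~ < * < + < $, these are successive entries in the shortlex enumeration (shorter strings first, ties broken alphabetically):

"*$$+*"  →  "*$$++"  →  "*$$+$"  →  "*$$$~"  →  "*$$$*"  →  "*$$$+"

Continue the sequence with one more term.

Find the rightmost character of *$$$+ below $, bump it to the next letter, and reset everything to its right to ~.

*$$$$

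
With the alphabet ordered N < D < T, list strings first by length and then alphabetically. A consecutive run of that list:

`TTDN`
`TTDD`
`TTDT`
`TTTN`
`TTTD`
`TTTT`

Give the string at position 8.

NNNND

Continuing the enumeration 2 steps past TTTT: TTTT → NNNNN → (answer).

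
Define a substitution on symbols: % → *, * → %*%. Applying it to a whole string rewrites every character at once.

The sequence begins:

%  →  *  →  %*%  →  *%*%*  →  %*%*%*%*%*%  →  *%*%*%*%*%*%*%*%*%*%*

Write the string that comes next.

%*%*%*%*%*%*%*%*%*%*%*%*%*%*%*%*%*%*%*%*%*%

Replace each of the 21 characters of *%*%*%*%*%*%*%*%*%*%* in place — %*% * %*% * %*% * %*% * %*% * %*% * %*% * %*% * %*% * %*% * %*% — and concatenate.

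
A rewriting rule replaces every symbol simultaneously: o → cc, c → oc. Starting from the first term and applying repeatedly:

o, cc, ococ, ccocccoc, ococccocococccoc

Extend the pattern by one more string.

Rewriting the 16 symbols of ococccocococccoc one by one yields cc oc cc oc oc oc cc oc cc oc cc oc oc oc cc oc; concatenated:

ccocccocococccocccocccocococccoc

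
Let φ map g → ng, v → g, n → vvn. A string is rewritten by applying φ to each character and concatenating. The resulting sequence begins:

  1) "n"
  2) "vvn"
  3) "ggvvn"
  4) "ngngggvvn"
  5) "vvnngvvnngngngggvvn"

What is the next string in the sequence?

Rewriting the 19 symbols of vvnngvvnngngngggvvn one by one yields g g vvn vvn ng g g vvn vvn ng vvn ng vvn ng ng ng g g vvn; concatenated:

ggvvnvvnngggvvnvvnngvvnngvvnngngngggvvn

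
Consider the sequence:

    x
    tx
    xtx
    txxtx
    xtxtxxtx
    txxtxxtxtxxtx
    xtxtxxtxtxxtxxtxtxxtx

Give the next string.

Each term (from the third on) is the two preceding terms concatenated in order: term 3 = x·tx = xtx.
The next term joins txxtxxtxtxxtx and xtxtxxtxtxxtxxtxtxxtx.

txxtxxtxtxxtxxtxtxxtxtxxtxxtxtxxtx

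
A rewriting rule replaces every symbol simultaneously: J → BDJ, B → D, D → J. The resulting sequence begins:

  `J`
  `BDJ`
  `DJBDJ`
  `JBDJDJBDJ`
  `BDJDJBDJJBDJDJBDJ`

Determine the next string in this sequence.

φ(BDJDJBDJJBDJDJBDJ) expands symbol-by-symbol to D J BDJ J BDJ D J BDJ BDJ D J BDJ J BDJ D J BDJ; joining the 17 pieces gives the next term.

DJBDJJBDJDJBDJBDJDJBDJJBDJDJBDJ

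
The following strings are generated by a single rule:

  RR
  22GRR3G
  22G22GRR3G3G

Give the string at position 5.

22G22G22G22GRR3G3G3G3G

Every step adds 22G to the front and 3G to the end of the previous string.
From 22G22GRR3G3G, 2 further steps: 22G22GRR3G3G → 22G22G22GRR3G3G3G → (answer).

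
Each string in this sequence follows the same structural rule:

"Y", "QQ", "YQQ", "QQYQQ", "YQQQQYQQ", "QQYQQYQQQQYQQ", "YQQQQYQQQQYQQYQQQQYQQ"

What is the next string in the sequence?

QQYQQYQQQQYQQYQQQQYQQQQYQQYQQQQYQQ

From term 3 onward, concatenate the second-to-last term with the last: Y·QQ = YQQ, QQ·YQQ = QQYQQ, …
Continuing: QQYQQYQQQQYQQ · YQQQQYQQQQYQQYQQQQYQQ gives term 8.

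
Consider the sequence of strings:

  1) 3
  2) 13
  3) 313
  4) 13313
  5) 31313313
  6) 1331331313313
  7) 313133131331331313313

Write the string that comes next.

From term 3 onward, concatenate the second-to-last term with the last: 3·13 = 313, 13·313 = 13313, …
The next term joins 1331331313313 and 313133131331331313313.

1331331313313313133131331331313313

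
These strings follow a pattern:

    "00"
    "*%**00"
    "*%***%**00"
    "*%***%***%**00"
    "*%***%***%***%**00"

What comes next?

Each term is the previous one with *%** prepended.
Applying this once more to *%***%***%***%**00:

*%***%***%***%***%**00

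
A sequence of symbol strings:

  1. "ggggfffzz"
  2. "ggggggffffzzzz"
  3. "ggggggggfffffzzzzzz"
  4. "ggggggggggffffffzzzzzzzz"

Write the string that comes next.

ggggggggggggfffffffzzzzzzzzzz

Term n consists of 2n+2 g's, followed by n+2 f's, followed by 2n z's (n = 1, 2, …).
For the next term, n = 5, so the run lengths are 12, 7, 10.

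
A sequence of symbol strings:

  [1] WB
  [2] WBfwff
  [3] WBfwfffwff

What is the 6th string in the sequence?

The strings grow by a fixed suffix fwff each time.
From WBfwfffwff, 3 further steps: WBfwfffwff → WBfwfffwfffwff → WBfwfffwfffwfffwff → (answer).

WBfwfffwfffwfffwfffwff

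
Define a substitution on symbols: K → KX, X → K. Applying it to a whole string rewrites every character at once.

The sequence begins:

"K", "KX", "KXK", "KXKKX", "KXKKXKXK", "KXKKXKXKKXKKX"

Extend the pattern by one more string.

φ(KXKKXKXKKXKKX) expands symbol-by-symbol to KX K KX KX K KX K KX KX K KX KX K; joining the 13 pieces gives the next term.

KXKKXKXKKXKKXKXKKXKXK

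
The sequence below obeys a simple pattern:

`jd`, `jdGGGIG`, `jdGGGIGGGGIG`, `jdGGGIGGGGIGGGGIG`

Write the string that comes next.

Every step adds GGGIG to the end: s(k+1) = s(k)·GGGIG.
Applying this once more to jdGGGIGGGGIGGGGIG:

jdGGGIGGGGIGGGGIGGGGIG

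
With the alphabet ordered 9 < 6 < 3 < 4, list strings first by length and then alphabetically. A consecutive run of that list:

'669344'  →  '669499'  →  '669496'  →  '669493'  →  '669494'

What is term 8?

669463

Stepping forward 3 times from 669494: 669494 → 669469 → 669466, then the target.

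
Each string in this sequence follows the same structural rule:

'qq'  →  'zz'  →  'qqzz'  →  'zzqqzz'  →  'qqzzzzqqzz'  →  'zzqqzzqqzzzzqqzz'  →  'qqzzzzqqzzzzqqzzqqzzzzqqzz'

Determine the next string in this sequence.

zzqqzzqqzzzzqqzzqqzzzzqqzzzzqqzzqqzzzzqqzz

This is a Fibonacci-style word recurrence s(k) = s(k−2)·s(k−1): e.g. qq·zz = qqzz.
Continuing: zzqqzzqqzzzzqqzz · qqzzzzqqzzzzqqzzqqzzzzqqzz gives term 8.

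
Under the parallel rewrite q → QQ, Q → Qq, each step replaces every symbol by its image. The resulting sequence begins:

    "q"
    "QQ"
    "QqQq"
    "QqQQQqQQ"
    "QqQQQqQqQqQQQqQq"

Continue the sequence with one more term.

QqQQQqQqQqQQQqQQQqQQQqQqQqQQQqQQ

Replace each of the 16 characters of QqQQQqQqQqQQQqQq in place — Qq QQ Qq Qq Qq QQ Qq QQ Qq QQ Qq Qq Qq QQ Qq QQ — and concatenate.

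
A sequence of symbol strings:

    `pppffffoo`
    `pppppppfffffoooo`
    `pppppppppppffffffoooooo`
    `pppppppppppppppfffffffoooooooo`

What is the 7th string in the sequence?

Term n consists of 4n-1 p's, followed by n+3 f's, followed by 2n o's (n = 1, 2, …).
At n = 7 the blocks have lengths 27, 10, 14.

pppppppppppppppppppppppppppffffffffffoooooooooooooo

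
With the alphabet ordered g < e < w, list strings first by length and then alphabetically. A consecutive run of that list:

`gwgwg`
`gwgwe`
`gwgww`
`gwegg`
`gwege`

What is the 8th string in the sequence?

gweee

Advancing 3 positions from gwege through gwege → gwegw → gweeg reaches term 8.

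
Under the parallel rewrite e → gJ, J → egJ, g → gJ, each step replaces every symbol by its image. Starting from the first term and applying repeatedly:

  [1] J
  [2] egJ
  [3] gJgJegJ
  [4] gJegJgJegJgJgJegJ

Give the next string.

gJegJgJgJegJgJegJgJgJegJgJegJgJegJgJgJegJ

Applying the rule to each of the 17 symbols of gJegJgJegJgJgJegJ gives the pieces gJ egJ gJ gJ egJ gJ egJ gJ gJ egJ gJ egJ gJ egJ gJ gJ egJ, which concatenate to the answer.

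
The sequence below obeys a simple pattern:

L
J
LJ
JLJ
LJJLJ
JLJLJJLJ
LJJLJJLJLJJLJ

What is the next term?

This is a Fibonacci-style word recurrence s(k) = s(k−2)·s(k−1): e.g. L·J = LJ.
The next term joins JLJLJJLJ and LJJLJJLJLJJLJ.

JLJLJJLJLJJLJJLJLJJLJ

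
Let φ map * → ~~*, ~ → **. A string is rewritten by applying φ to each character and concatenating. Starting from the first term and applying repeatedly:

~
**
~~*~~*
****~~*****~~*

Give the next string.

~~*~~*~~*~~*****~~*~~*~~*~~*~~*****~~*

Replace each of the 14 characters of ****~~*****~~* in place — ~~* ~~* ~~* ~~* ** ** ~~* ~~* ~~* ~~* ~~* ** ** ~~* — and concatenate.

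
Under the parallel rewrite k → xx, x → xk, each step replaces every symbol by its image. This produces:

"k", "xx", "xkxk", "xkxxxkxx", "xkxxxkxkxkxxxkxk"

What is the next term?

φ(xkxxxkxkxkxxxkxk) expands symbol-by-symbol to xk xx xk xk xk xx xk xx xk xx xk xk xk xx xk xx; joining the 16 pieces gives the next term.

xkxxxkxkxkxxxkxxxkxxxkxkxkxxxkxx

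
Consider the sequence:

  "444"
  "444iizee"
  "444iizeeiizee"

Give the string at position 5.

444iizeeiizeeiizeeiizee

Each term is the previous one with iizee appended.
From 444iizeeiizee, 2 further steps: 444iizeeiizee → 444iizeeiizeeiizee → (answer).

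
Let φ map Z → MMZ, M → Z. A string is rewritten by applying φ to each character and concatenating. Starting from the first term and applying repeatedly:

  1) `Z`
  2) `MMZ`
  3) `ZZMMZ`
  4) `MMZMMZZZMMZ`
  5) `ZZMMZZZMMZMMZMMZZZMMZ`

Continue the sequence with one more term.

Applying the rule to each of the 21 symbols of ZZMMZZZMMZMMZMMZZZMMZ gives the pieces MMZ MMZ Z Z MMZ MMZ MMZ Z Z MMZ Z Z MMZ Z Z MMZ MMZ MMZ Z Z MMZ, which concatenate to the answer.

MMZMMZZZMMZMMZMMZZZMMZZZMMZZZMMZMMZMMZZZMMZ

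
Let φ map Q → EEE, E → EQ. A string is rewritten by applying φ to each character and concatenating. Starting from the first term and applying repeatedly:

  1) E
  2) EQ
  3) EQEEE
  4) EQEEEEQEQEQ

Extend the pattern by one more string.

Expanding EQEEEEQEQEQ: E→EQ, Q→EEE, E→EQ, E→EQ, E→EQ, E→EQ, Q→EEE, E→EQ, Q→EEE, E→EQ, Q→EEE. Concatenated: EQ EEE EQ EQ EQ EQ EEE EQ EEE EQ EEE.

EQEEEEQEQEQEQEEEEQEEEEQEEE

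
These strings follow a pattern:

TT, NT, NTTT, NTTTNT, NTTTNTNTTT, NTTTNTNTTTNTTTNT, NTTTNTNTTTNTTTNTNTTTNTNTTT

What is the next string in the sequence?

From term 3 onward, concatenate the last term with the second-to-last: NT·TT = NTTT, NTTT·NT = NTTTNT, …
The next term joins NTTTNTNTTTNTTTNTNTTTNTNTTT and NTTTNTNTTTNTTTNT.

NTTTNTNTTTNTTTNTNTTTNTNTTTNTTTNTNTTTNTTTNT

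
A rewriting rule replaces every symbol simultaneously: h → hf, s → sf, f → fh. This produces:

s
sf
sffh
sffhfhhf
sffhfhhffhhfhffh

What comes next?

sffhfhhffhhfhffhfhhfhffhhffhfhhf

φ(sffhfhhffhhfhffh) expands symbol-by-symbol to sf fh fh hf fh hf hf fh fh hf hf fh hf fh fh hf; joining the 16 pieces gives the next term.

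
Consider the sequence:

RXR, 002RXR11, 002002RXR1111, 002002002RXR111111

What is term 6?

s(k+1) = 002·s(k)·11, so each term gains 002 as a prefix and 11 as a suffix.
From 002002002RXR111111, 2 further steps: 002002002RXR111111 → 002002002002RXR11111111 → (answer).

002002002002002RXR1111111111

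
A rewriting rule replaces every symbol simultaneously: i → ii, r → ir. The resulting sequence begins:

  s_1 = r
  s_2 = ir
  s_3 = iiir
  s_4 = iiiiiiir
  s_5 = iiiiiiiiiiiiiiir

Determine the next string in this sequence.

iiiiiiiiiiiiiiiiiiiiiiiiiiiiiiir

Applying the rule to each of the 16 symbols of iiiiiiiiiiiiiiir gives the pieces ii ii ii ii ii ii ii ii ii ii ii ii ii ii ii ir, which concatenate to the answer.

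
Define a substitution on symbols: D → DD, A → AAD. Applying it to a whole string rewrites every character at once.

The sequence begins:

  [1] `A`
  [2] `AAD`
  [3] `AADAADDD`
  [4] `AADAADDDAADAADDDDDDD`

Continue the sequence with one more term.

φ(AADAADDDAADAADDDDDDD) expands symbol-by-symbol to AAD AAD DD AAD AAD DD DD DD AAD AAD DD AAD AAD DD DD DD DD DD DD DD; joining the 20 pieces gives the next term.

AADAADDDAADAADDDDDDDAADAADDDAADAADDDDDDDDDDDDDDD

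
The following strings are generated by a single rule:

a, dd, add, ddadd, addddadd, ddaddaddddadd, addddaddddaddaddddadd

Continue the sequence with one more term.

This is a Fibonacci-style word recurrence s(k) = s(k−2)·s(k−1): e.g. a·dd = add.
Continuing: ddaddaddddadd · addddaddddaddaddddadd gives term 8.

ddaddaddddaddaddddaddddaddaddddadd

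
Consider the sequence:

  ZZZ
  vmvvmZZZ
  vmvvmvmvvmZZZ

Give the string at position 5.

vmvvmvmvvmvmvvmvmvvmZZZ

The strings grow by a fixed prefix vmvvm each time.
From vmvvmvmvvmZZZ, 2 further steps: vmvvmvmvvmZZZ → vmvvmvmvvmvmvvmZZZ → (answer).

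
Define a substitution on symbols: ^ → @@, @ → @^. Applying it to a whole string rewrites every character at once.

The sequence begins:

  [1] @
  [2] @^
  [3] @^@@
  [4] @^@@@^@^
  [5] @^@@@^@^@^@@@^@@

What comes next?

φ(@^@@@^@^@^@@@^@@) expands symbol-by-symbol to @^ @@ @^ @^ @^ @@ @^ @@ @^ @@ @^ @^ @^ @@ @^ @^; joining the 16 pieces gives the next term.

@^@@@^@^@^@@@^@@@^@@@^@^@^@@@^@^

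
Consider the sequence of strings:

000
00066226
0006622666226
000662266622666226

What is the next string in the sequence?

The strings grow by a fixed suffix 66226 each time.
One more step from 000662266622666226 gives the answer.

00066226662266622666226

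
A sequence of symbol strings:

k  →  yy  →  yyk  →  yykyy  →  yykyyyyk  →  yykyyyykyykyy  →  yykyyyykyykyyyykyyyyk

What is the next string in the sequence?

yykyyyykyykyyyykyyyykyykyyyykyykyy

From term 3 onward, concatenate the last term with the second-to-last: yy·k = yyk, yyk·yy = yykyy, …
The next term joins yykyyyykyykyyyykyyyyk and yykyyyykyykyy.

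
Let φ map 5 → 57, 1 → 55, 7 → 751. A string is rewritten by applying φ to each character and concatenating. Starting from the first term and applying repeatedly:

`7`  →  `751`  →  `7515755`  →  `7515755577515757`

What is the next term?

Rewriting the 16 symbols of 7515755577515757 one by one yields 751 57 55 57 751 57 57 57 751 751 57 55 57 751 57 751; concatenated:

75157555775157575775175157555775157751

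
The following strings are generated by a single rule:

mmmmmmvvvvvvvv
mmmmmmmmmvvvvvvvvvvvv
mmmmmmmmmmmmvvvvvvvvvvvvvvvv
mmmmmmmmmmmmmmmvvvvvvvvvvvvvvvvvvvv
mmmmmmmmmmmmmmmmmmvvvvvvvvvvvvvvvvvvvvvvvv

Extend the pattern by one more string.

mmmmmmmmmmmmmmmmmmmmmvvvvvvvvvvvvvvvvvvvvvvvvvvvv

The n-th term is 3n m's then 4n v's, where the shown terms are n = 2, 3, 4, 5, 6.
Setting n = 7 gives 21, 28 characters in each block.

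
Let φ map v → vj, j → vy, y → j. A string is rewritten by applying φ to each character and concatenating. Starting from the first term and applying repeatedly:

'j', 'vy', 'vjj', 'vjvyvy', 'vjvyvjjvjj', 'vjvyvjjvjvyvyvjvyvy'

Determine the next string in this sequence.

vjvyvjjvjvyvyvjvyvjjvjjvjvyvjjvjj

Replace each of the 19 characters of vjvyvjjvjvyvyvjvyvy in place — vj vy vj j vj vy vy vj vy vj j vj j vj vy vj j vj j — and concatenate.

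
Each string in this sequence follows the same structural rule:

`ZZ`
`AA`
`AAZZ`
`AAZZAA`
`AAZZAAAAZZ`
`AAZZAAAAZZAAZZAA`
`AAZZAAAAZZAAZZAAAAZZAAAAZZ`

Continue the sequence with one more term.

From term 3 onward, concatenate the last term with the second-to-last: AA·ZZ = AAZZ, AAZZ·AA = AAZZAA, …
The next term joins AAZZAAAAZZAAZZAAAAZZAAAAZZ and AAZZAAAAZZAAZZAA.

AAZZAAAAZZAAZZAAAAZZAAAAZZAAZZAAAAZZAAZZAA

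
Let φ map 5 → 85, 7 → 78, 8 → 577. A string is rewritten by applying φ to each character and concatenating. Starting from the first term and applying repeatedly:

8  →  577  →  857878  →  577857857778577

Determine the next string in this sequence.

Rewriting the 15 symbols of 577857857778577 one by one yields 85 78 78 577 85 78 577 85 78 78 78 577 85 78 78; concatenated:

857878577857857785787878577857878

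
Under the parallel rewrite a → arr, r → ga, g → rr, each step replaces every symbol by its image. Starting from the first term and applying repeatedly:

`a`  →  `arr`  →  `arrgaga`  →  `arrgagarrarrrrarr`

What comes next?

Rewriting the 17 symbols of arrgagarrarrrrarr one by one yields arr ga ga rr arr rr arr ga ga arr ga ga ga ga arr ga ga; concatenated:

arrgagarrarrrrarrgagaarrgagagagaarrgaga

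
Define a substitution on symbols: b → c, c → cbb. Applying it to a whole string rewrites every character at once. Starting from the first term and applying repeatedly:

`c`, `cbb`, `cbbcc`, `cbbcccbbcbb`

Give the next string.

cbbcccbbcbbcbbcccbbcc

Expanding cbbcccbbcbb: c→cbb, b→c, b→c, c→cbb, c→cbb, c→cbb, b→c, b→c, c→cbb, b→c, b→c. Concatenated: cbb c c cbb cbb cbb c c cbb c c.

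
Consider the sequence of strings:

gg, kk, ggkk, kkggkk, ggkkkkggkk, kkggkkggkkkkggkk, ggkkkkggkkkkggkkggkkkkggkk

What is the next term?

kkggkkggkkkkggkkggkkkkggkkkkggkkggkkkkggkk

This is a Fibonacci-style word recurrence s(k) = s(k−2)·s(k−1): e.g. gg·kk = ggkk.
The next term joins kkggkkggkkkkggkk and ggkkkkggkkkkggkkggkkkkggkk.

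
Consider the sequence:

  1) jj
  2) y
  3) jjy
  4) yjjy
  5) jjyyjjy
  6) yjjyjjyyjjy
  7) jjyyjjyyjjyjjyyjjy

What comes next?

From term 3 onward, concatenate the second-to-last term with the last: jj·y = jjy, y·jjy = yjjy, …
The next term joins yjjyjjyyjjy and jjyyjjyyjjyjjyyjjy.

yjjyjjyyjjyjjyyjjyyjjyjjyyjjy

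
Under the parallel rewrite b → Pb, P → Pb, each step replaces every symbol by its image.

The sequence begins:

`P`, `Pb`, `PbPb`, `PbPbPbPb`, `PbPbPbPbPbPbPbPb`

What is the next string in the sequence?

Applying the rule to each of the 16 symbols of PbPbPbPbPbPbPbPb gives the pieces Pb Pb Pb Pb Pb Pb Pb Pb Pb Pb Pb Pb Pb Pb Pb Pb, which concatenate to the answer.

PbPbPbPbPbPbPbPbPbPbPbPbPbPbPbPb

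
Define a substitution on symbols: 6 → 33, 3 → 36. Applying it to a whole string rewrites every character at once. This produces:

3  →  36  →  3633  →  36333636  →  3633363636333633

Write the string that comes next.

Rewriting the 16 symbols of 3633363636333633 one by one yields 36 33 36 36 36 33 36 33 36 33 36 36 36 33 36 36; concatenated:

36333636363336333633363636333636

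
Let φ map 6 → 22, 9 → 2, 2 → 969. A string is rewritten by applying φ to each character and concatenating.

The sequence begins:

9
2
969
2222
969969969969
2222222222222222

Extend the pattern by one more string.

969969969969969969969969969969969969969969969969

Replace each of the 16 characters of 2222222222222222 in place — 969 969 969 969 969 969 969 969 969 969 969 969 969 969 969 969 — and concatenate.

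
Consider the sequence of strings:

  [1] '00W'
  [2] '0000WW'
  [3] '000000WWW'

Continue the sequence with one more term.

00000000WWWW

The n-th term is 2n 0's then n W's (n = 1, 2, …).
Setting n = 4 gives 8, 4 characters in each block.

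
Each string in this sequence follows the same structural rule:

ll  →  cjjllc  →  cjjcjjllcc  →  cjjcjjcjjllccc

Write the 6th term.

cjjcjjcjjcjjcjjllccccc

Every step adds cjj to the front and c to the end of the previous string.
From cjjcjjcjjllccc, 2 further steps: cjjcjjcjjllccc → cjjcjjcjjcjjllcccc → (answer).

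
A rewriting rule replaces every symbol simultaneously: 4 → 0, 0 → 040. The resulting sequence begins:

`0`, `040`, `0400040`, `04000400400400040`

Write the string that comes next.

04000400400400040040004004000400400400040

Replace each of the 17 characters of 04000400400400040 in place — 040 0 040 040 040 0 040 040 0 040 040 0 040 040 040 0 040 — and concatenate.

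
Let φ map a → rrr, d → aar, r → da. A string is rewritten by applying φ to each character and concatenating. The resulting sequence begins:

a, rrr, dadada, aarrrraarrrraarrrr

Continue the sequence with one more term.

Rewriting the 18 symbols of aarrrraarrrraarrrr one by one yields rrr rrr da da da da rrr rrr da da da da rrr rrr da da da da; concatenated:

rrrrrrdadadadarrrrrrdadadadarrrrrrdadadada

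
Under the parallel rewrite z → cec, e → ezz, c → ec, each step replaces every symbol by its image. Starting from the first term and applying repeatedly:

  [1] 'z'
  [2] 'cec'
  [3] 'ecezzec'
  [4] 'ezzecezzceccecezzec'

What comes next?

Rewriting the 19 symbols of ezzecezzceccecezzec one by one yields ezz cec cec ezz ec ezz cec cec ec ezz ec ec ezz ec ezz cec cec ezz ec; concatenated:

ezzceccecezzecezzceccececezzececezzecezzceccecezzec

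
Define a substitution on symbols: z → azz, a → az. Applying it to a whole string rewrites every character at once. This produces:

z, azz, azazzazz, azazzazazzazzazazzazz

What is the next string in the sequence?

φ(azazzazazzazzazazzazz) expands symbol-by-symbol to az azz az azz azz az azz az azz azz az azz azz az azz az azz azz az azz azz; joining the 21 pieces gives the next term.

azazzazazzazzazazzazazzazzazazzazzazazzazazzazzazazzazz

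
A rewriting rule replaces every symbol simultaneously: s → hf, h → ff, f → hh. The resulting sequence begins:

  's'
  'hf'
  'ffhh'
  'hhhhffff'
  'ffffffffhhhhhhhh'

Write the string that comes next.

Applying the rule to each of the 16 symbols of ffffffffhhhhhhhh gives the pieces hh hh hh hh hh hh hh hh ff ff ff ff ff ff ff ff, which concatenate to the answer.

hhhhhhhhhhhhhhhhffffffffffffffff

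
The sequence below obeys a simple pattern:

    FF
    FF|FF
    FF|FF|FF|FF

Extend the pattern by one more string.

s(k+1) = s(k)·|·s(k) — each term doubles the last with '|' between the halves.
So the next term is two copies of FF|FF|FF|FF with '|' between the halves.

FF|FF|FF|FF|FF|FF|FF|FF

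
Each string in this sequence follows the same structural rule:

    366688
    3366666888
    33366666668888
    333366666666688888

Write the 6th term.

33333366666666666668888888

Term n consists of n 3's, followed by 2n+1 6's, followed by n+1 8's (n = 1, 2, …).
At n = 6 the blocks have lengths 6, 13, 7.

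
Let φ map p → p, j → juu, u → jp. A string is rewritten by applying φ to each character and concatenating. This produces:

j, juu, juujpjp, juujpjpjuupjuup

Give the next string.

φ(juujpjpjuupjuup) expands symbol-by-symbol to juu jp jp juu p juu p juu jp jp p juu jp jp p; joining the 15 pieces gives the next term.

juujpjpjuupjuupjuujpjppjuujpjpp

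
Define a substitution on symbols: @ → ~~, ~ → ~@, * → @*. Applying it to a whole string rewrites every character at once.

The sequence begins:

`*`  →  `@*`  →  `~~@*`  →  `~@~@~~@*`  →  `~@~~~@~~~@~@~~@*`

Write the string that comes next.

φ(~@~~~@~~~@~@~~@*) expands symbol-by-symbol to ~@ ~~ ~@ ~@ ~@ ~~ ~@ ~@ ~@ ~~ ~@ ~~ ~@ ~@ ~~ @*; joining the 16 pieces gives the next term.

~@~~~@~@~@~~~@~@~@~~~@~~~@~@~~@*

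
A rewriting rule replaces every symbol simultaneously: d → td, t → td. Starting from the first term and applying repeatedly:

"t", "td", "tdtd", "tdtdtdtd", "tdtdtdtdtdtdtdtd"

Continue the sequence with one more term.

tdtdtdtdtdtdtdtdtdtdtdtdtdtdtdtd

Applying the rule to each of the 16 symbols of tdtdtdtdtdtdtdtd gives the pieces td td td td td td td td td td td td td td td td, which concatenate to the answer.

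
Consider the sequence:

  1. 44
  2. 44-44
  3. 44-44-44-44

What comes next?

44-44-44-44-44-44-44-44

Each string is two copies of the previous one joined by '-'.
One more doubling of 44-44-44-44 gives the answer.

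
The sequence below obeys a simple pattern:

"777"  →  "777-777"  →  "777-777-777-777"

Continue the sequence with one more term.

s(k+1) = s(k)·-·s(k) — each term doubles the last with '-' between the halves.
One more doubling of 777-777-777-777 gives the answer.

777-777-777-777-777-777-777-777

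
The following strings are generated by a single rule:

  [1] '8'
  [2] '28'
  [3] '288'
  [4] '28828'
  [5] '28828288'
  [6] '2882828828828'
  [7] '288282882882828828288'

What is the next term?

2882828828828288282882882828828828

This is a Fibonacci-style word recurrence s(k) = s(k−1)·s(k−2): e.g. 28·8 = 288.
The next term joins 288282882882828828288 and 2882828828828.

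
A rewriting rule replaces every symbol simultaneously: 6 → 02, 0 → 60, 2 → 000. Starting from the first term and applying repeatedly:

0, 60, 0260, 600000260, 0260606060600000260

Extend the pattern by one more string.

6000002600260026002600260606060600000260

Applying the rule to each of the 19 symbols of 0260606060600000260 gives the pieces 60 000 02 60 02 60 02 60 02 60 02 60 60 60 60 60 000 02 60, which concatenate to the answer.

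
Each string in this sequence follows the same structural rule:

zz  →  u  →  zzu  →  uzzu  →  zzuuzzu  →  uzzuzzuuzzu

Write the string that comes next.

zzuuzzuuzzuzzuuzzu

From term 3 onward, concatenate the second-to-last term with the last: zz·u = zzu, u·zzu = uzzu, …
The next term joins zzuuzzu and uzzuzzuuzzu.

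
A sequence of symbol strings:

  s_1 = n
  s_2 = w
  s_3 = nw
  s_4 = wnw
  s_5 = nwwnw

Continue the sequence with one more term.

wnwnwwnw

This is a Fibonacci-style word recurrence s(k) = s(k−2)·s(k−1): e.g. n·w = nw.
So term 6 is wnw·nwwnw.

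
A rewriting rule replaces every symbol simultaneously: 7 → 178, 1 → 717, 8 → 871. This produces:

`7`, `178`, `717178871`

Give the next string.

178717178717178871871178717

Expanding 717178871: 7→178, 1→717, 7→178, 1→717, 7→178, 8→871, 8→871, 7→178, 1→717. Concatenated: 178 717 178 717 178 871 871 178 717.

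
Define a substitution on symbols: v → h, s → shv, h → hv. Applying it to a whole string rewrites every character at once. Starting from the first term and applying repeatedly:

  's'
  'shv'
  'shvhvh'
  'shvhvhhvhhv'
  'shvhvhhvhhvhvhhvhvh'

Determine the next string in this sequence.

shvhvhhvhhvhvhhvhvhhvhhvhvhhvhhv

Replace each of the 19 characters of shvhvhhvhhvhvhhvhvh in place — shv hv h hv h hv hv h hv hv h hv h hv hv h hv h hv — and concatenate.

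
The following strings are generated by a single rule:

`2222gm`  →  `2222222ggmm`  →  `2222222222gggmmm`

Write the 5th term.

2222222222222222gggggmmmmm

The n-th term is 3n+1 2's then n g's then n m's (n = 1, 2, …).
For term 5, n = 5, so the run lengths are 16, 5, 5.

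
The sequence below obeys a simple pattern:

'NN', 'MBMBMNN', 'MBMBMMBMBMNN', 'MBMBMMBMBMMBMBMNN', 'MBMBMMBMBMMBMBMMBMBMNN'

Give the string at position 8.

MBMBMMBMBMMBMBMMBMBMMBMBMMBMBMMBMBMNN

Every step adds MBMBM at the front: s(k+1) = MBMBM·s(k).
From MBMBMMBMBMMBMBMMBMBMNN, 3 further steps: MBMBMMBMBMMBMBMMBMBMNN → MBMBMMBMBMMBMBMMBMBMMBMBMNN → MBMBMMBMBMMBMBMMBMBMMBMBMMBMBMNN → (answer).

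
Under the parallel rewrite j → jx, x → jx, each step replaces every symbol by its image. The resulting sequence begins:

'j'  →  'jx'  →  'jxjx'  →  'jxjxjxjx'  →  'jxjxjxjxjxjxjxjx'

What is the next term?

Rewriting the 16 symbols of jxjxjxjxjxjxjxjx one by one yields jx jx jx jx jx jx jx jx jx jx jx jx jx jx jx jx; concatenated:

jxjxjxjxjxjxjxjxjxjxjxjxjxjxjxjx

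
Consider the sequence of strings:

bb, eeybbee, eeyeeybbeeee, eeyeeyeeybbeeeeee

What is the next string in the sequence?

eeyeeyeeyeeybbeeeeeeee

s(k+1) = eey·s(k)·ee, so each term gains eey as a prefix and ee as a suffix.
So the next term is eey·eeyeeyeeybbeeeeee·ee.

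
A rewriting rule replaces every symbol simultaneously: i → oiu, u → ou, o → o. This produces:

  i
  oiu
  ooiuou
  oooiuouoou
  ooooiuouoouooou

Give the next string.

Rewriting the 15 symbols of ooooiuouoouooou one by one yields o o o o oiu ou o ou o o ou o o o ou; concatenated:

oooooiuouoouooouoooou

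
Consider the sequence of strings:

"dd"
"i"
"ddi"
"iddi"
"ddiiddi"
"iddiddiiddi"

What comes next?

ddiiddiiddiddiiddi

From term 3 onward, concatenate the second-to-last term with the last: dd·i = ddi, i·ddi = iddi, …
Continuing: ddiiddi · iddiddiiddi gives term 7.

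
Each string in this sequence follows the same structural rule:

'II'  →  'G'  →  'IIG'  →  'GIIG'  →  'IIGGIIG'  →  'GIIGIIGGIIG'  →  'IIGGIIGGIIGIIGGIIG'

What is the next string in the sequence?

GIIGIIGGIIGIIGGIIGGIIGIIGGIIG

Each term (from the third on) is the two preceding terms concatenated in order: term 3 = II·G = IIG.
The next term joins GIIGIIGGIIG and IIGGIIGGIIGIIGGIIG.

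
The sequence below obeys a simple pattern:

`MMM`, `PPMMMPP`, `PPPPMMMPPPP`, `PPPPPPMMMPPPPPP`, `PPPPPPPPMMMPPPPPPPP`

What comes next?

s(k+1) = PP·s(k)·PP, so each term gains PP as a prefix and PP as a suffix.
Applying this once more to PPPPPPPPMMMPPPPPPPP:

PPPPPPPPPPMMMPPPPPPPPPP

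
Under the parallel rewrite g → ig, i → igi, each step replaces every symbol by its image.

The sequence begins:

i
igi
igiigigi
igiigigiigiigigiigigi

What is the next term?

Rewriting the 21 symbols of igiigigiigiigigiigigi one by one yields igi ig igi igi ig igi ig igi igi ig igi igi ig igi ig igi igi ig igi ig igi; concatenated:

igiigigiigiigigiigigiigiigigiigiigigiigigiigiigigiigigi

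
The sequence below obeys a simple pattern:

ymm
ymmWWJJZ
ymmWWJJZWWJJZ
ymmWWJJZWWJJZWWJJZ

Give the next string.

ymmWWJJZWWJJZWWJJZWWJJZ

Each term is the previous one with WWJJZ appended.
So the next term is ymmWWJJZWWJJZWWJJZ·WWJJZ.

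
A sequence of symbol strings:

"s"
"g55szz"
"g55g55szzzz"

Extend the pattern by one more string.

Each term wraps the previous one in g55 on the left and zz on the right.
One more step from g55g55szzzz gives the answer.

g55g55g55szzzzzz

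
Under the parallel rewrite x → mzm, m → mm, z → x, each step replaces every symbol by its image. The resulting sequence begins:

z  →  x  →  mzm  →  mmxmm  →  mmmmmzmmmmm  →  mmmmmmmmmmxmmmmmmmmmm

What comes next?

Rewriting the 21 symbols of mmmmmmmmmmxmmmmmmmmmm one by one yields mm mm mm mm mm mm mm mm mm mm mzm mm mm mm mm mm mm mm mm mm mm; concatenated:

mmmmmmmmmmmmmmmmmmmmmzmmmmmmmmmmmmmmmmmmmmm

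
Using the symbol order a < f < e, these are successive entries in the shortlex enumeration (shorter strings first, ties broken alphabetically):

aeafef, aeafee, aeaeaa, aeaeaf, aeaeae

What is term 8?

Stepping forward 3 times from aeaeae: aeaeae → aeaefa → aeaeff, then the target.

aeaefe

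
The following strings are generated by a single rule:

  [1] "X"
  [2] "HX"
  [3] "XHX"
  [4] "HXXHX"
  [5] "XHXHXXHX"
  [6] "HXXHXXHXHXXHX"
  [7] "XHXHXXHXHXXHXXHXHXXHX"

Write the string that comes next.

This is a Fibonacci-style word recurrence s(k) = s(k−2)·s(k−1): e.g. X·HX = XHX.
So term 8 is HXXHXXHXHXXHX·XHXHXXHXHXXHXXHXHXXHX.

HXXHXXHXHXXHXXHXHXXHXHXXHXXHXHXXHX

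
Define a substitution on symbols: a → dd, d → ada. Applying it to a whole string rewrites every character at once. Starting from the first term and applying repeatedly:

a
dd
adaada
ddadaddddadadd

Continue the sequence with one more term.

adaadaddadaddadaadaadaadaddadaddadaada

Applying the rule to each of the 14 symbols of ddadaddddadadd gives the pieces ada ada dd ada dd ada ada ada ada dd ada dd ada ada, which concatenate to the answer.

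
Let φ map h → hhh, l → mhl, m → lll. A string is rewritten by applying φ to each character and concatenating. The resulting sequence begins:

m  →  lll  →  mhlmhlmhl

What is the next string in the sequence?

Apply φ to mhlmhlmhl symbol by symbol: m→lll, h→hhh, l→mhl, m→lll, h→hhh, l→mhl, m→lll, h→hhh, l→mhl; joined: lll hhh mhl lll hhh mhl lll hhh mhl.

lllhhhmhllllhhhmhllllhhhmhl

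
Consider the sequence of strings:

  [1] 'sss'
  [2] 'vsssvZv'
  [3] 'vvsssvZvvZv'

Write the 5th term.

Every step adds v to the front and vZv to the end of the previous string.
From vvsssvZvvZv, 2 further steps: vvsssvZvvZv → vvvsssvZvvZvvZv → (answer).

vvvvsssvZvvZvvZvvZv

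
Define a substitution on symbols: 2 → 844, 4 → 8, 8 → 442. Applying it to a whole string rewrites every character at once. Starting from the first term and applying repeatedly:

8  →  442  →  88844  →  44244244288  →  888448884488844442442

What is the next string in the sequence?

Rewriting the 21 symbols of 888448884488844442442 one by one yields 442 442 442 8 8 442 442 442 8 8 442 442 442 8 8 8 8 844 8 8 844; concatenated:

4424424428844244244288442442442888884488844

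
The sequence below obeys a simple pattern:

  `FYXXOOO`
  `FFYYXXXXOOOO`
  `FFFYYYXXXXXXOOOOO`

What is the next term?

FFFFYYYYXXXXXXXXOOOOOO

The n-th term is n F's then n Y's then 2n X's then n+2 O's (n = 1, 2, …).
At n = 4 the blocks have lengths 4, 4, 8, 6.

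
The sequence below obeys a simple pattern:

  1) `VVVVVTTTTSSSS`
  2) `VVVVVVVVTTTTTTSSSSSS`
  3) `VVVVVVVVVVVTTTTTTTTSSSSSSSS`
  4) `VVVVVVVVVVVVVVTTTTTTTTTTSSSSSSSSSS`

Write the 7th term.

VVVVVVVVVVVVVVVVVVVVVVVTTTTTTTTTTTTTTTTSSSSSSSSSSSSSSSS

The n-th term is 3n-1 V's then 2n T's then 2n S's, where the shown terms are n = 2, 3, 4, 5.
At n = 8 the blocks have lengths 23, 16, 16.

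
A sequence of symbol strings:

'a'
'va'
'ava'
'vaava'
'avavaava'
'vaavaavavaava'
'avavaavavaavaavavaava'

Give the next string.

vaavaavavaavaavavaavavaavaavavaava

Each term (from the third on) is the two preceding terms concatenated in order: term 3 = a·va = ava.
The next term joins vaavaavavaava and avavaavavaavaavavaava.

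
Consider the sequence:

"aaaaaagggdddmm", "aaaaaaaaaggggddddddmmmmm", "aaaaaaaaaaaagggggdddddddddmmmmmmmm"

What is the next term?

Term n consists of 3n+3 a's, followed by n+2 g's, followed by 3n d's, followed by 3n-1 m's (n = 1, 2, …).
At n = 4 the blocks have lengths 15, 6, 12, 11.

aaaaaaaaaaaaaaaggggggddddddddddddmmmmmmmmmmm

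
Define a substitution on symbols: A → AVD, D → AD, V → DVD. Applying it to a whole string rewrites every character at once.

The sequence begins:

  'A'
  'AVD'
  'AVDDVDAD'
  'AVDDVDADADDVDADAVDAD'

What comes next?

Rewriting the 20 symbols of AVDDVDADADDVDADAVDAD one by one yields AVD DVD AD AD DVD AD AVD AD AVD AD AD DVD AD AVD AD AVD DVD AD AVD AD; concatenated:

AVDDVDADADDVDADAVDADAVDADADDVDADAVDADAVDDVDADAVDAD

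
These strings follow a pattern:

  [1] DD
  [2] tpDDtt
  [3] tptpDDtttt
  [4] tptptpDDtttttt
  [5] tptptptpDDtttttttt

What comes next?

Each term wraps the previous one in tp on the left and tt on the right.
One more step from tptptptpDDtttttttt gives the answer.

tptptptptpDDtttttttttt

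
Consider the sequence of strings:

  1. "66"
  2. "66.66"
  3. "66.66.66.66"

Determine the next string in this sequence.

66.66.66.66.66.66.66.66

Each string is two copies of the previous one joined by '.'.
One more doubling of 66.66.66.66 gives the answer.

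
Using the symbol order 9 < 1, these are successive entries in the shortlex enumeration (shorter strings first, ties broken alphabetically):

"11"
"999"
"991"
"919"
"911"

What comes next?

Treat 911 as a base-2 numeral over the given alphabet and add one, carrying through any trailing 1's.

199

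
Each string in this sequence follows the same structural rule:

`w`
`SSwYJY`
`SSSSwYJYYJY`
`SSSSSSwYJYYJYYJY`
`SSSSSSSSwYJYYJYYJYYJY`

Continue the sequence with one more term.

SSSSSSSSSSwYJYYJYYJYYJYYJY

Every step adds SS to the front and YJY to the end of the previous string.
So the next term is SS·SSSSSSSSwYJYYJYYJYYJY·YJY.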